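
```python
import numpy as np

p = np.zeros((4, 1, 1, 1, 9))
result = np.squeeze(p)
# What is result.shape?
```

(4, 9)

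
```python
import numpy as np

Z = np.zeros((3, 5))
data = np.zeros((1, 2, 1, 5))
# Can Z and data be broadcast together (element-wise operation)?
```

Yes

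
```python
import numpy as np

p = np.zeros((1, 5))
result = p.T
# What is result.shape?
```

(5, 1)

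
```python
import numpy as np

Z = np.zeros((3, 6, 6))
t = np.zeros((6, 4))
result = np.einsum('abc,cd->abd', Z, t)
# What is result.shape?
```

(3, 6, 4)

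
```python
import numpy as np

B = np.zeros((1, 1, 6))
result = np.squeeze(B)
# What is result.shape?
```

(6,)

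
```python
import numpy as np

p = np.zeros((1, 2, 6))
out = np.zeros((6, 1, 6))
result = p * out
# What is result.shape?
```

(6, 2, 6)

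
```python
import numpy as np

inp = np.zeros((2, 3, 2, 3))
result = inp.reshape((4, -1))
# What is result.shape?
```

(4, 9)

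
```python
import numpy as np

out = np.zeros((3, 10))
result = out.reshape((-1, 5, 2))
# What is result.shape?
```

(3, 5, 2)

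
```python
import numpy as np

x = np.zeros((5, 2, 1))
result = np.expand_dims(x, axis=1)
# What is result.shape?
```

(5, 1, 2, 1)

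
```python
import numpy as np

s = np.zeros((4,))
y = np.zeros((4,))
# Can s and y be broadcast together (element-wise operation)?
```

Yes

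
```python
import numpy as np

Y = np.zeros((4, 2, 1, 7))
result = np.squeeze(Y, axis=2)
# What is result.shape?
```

(4, 2, 7)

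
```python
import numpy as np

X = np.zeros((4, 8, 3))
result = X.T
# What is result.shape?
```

(3, 8, 4)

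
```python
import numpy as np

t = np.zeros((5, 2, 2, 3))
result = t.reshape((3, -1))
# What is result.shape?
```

(3, 20)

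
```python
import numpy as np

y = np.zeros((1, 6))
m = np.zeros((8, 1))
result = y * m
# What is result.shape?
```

(8, 6)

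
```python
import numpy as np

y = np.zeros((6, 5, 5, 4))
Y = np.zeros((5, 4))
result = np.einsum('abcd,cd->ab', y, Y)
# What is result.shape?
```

(6, 5)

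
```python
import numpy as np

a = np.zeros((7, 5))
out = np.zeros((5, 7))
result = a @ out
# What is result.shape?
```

(7, 7)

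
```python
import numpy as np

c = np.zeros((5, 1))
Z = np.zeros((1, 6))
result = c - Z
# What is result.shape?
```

(5, 6)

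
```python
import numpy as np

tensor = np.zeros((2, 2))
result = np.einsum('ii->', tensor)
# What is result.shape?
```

()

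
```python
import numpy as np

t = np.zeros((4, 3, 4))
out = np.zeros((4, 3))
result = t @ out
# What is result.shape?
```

(4, 3, 3)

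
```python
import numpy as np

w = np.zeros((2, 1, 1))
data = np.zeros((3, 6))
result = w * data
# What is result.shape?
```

(2, 3, 6)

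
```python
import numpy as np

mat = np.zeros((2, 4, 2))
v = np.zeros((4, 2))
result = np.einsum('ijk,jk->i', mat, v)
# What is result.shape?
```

(2,)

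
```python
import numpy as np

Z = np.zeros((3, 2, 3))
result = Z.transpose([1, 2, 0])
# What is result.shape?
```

(2, 3, 3)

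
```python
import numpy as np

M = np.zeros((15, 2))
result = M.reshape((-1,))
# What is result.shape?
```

(30,)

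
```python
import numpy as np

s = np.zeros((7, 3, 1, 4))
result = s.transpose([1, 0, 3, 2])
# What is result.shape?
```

(3, 7, 4, 1)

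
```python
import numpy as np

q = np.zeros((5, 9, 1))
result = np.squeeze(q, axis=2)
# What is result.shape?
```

(5, 9)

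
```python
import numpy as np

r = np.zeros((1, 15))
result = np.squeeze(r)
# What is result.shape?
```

(15,)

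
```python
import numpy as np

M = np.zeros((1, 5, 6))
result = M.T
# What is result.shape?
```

(6, 5, 1)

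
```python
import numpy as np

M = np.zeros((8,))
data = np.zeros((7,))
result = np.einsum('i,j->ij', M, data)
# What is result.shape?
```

(8, 7)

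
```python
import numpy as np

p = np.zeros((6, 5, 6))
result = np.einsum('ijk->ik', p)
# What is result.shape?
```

(6, 6)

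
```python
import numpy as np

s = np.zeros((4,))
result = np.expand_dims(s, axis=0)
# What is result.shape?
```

(1, 4)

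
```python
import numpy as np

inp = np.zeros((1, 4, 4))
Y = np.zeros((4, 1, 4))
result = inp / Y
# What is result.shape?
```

(4, 4, 4)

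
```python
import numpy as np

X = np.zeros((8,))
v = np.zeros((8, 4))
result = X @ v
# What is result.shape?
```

(4,)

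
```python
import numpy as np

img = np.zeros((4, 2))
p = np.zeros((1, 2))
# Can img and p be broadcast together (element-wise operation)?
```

Yes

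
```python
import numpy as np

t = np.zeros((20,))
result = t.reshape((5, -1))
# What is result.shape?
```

(5, 4)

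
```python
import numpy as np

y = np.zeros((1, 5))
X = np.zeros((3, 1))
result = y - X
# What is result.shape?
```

(3, 5)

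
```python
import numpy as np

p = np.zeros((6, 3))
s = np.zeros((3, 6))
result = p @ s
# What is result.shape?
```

(6, 6)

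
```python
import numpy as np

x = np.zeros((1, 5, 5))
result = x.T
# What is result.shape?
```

(5, 5, 1)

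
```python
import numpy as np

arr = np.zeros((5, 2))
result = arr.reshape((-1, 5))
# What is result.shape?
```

(2, 5)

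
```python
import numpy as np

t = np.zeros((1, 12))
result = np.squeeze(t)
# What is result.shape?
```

(12,)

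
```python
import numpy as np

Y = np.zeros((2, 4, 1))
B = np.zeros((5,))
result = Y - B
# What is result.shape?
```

(2, 4, 5)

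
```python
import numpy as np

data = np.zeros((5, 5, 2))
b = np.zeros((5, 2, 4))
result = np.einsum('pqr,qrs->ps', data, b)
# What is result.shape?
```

(5, 4)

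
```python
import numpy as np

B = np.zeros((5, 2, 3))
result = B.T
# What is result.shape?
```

(3, 2, 5)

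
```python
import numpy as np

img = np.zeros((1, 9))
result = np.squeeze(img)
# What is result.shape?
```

(9,)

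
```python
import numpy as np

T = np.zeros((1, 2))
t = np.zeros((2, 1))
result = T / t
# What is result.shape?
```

(2, 2)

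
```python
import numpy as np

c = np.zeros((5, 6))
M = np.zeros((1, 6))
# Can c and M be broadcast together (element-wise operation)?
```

Yes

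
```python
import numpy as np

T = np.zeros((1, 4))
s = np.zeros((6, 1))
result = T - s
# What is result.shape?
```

(6, 4)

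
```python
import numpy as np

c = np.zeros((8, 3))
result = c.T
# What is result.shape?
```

(3, 8)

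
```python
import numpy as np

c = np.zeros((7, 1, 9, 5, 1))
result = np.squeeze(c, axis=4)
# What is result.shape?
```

(7, 1, 9, 5)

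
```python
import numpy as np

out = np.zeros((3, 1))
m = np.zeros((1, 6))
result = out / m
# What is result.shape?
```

(3, 6)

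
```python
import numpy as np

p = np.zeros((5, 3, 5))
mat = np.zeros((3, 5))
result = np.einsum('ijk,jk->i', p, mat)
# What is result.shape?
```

(5,)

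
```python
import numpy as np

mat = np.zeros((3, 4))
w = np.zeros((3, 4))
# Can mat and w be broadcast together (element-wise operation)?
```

Yes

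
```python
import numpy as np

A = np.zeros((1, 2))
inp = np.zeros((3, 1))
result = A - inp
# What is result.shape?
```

(3, 2)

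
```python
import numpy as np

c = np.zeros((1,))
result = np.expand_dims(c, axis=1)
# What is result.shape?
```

(1, 1)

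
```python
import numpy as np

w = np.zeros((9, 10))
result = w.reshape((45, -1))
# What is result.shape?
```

(45, 2)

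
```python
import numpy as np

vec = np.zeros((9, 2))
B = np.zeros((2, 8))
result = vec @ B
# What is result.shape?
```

(9, 8)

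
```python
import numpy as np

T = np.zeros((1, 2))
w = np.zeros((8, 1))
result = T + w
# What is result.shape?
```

(8, 2)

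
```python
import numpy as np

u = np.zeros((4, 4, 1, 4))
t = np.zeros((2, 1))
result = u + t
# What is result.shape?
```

(4, 4, 2, 4)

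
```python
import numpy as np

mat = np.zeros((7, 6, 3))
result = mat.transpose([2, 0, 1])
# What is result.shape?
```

(3, 7, 6)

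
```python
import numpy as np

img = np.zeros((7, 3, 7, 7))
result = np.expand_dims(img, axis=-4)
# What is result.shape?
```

(7, 1, 3, 7, 7)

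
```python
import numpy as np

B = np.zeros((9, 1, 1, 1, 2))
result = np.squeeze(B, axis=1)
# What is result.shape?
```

(9, 1, 1, 2)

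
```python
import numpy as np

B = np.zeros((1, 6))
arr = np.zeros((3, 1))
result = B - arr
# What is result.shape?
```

(3, 6)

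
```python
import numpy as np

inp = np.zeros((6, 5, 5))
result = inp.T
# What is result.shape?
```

(5, 5, 6)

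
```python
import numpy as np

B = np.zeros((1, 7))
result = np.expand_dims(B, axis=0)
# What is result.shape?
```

(1, 1, 7)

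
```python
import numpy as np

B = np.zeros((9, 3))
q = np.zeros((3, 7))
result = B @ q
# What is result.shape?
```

(9, 7)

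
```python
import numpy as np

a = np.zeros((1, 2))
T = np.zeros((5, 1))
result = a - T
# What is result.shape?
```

(5, 2)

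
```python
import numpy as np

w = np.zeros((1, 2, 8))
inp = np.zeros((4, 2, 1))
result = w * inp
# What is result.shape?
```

(4, 2, 8)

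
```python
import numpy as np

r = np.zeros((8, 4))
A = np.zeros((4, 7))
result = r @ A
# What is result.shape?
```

(8, 7)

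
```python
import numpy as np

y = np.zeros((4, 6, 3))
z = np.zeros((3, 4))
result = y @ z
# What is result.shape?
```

(4, 6, 4)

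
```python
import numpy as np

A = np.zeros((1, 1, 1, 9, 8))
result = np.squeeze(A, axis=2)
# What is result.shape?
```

(1, 1, 9, 8)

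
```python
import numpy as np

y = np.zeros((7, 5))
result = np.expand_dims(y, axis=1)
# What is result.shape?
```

(7, 1, 5)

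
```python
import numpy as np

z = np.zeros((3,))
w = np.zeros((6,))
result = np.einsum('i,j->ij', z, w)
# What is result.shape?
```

(3, 6)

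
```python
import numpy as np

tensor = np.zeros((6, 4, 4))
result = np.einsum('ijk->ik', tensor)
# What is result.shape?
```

(6, 4)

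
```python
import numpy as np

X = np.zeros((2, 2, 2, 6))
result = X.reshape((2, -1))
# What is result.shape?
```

(2, 24)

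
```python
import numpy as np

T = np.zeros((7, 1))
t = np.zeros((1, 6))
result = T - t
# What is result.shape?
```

(7, 6)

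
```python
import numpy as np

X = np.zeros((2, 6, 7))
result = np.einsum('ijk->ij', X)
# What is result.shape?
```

(2, 6)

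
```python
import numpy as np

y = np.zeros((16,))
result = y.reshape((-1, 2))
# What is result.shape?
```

(8, 2)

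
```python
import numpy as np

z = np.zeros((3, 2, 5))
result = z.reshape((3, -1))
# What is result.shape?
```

(3, 10)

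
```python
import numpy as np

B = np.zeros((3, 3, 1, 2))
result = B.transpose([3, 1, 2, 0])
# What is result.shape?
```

(2, 3, 1, 3)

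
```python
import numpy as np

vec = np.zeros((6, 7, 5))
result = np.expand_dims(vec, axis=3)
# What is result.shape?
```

(6, 7, 5, 1)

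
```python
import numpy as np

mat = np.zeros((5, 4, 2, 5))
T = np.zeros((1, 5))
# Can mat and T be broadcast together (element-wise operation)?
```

Yes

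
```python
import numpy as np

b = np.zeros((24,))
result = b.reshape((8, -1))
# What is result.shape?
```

(8, 3)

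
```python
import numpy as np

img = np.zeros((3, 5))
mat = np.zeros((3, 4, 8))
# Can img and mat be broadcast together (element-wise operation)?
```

No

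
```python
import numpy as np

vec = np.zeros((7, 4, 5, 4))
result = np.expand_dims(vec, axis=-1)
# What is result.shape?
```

(7, 4, 5, 4, 1)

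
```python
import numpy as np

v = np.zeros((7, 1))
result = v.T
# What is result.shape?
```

(1, 7)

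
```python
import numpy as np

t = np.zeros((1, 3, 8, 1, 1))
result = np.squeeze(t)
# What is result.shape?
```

(3, 8)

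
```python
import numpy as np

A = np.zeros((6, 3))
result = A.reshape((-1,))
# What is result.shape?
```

(18,)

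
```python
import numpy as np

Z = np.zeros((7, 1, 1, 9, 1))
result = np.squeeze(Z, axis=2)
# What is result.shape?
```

(7, 1, 9, 1)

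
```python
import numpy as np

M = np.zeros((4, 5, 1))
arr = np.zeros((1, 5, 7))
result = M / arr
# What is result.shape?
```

(4, 5, 7)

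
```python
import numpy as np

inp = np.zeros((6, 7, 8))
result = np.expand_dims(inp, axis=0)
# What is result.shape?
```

(1, 6, 7, 8)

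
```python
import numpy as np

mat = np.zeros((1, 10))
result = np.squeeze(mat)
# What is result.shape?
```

(10,)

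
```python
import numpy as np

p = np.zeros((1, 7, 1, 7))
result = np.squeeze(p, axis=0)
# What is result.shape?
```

(7, 1, 7)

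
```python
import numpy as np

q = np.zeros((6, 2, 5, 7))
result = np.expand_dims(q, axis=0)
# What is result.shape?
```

(1, 6, 2, 5, 7)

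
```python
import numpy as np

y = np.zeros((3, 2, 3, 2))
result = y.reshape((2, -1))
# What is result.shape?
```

(2, 18)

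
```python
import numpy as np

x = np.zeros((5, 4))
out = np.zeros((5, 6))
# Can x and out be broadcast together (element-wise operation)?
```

No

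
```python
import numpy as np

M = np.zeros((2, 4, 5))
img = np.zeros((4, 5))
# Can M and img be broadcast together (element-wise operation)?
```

Yes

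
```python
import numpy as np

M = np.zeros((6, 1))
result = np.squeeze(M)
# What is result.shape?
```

(6,)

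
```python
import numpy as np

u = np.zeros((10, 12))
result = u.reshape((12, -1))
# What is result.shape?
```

(12, 10)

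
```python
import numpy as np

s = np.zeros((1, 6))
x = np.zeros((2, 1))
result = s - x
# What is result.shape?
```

(2, 6)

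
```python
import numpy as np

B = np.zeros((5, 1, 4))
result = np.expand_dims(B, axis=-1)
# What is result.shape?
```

(5, 1, 4, 1)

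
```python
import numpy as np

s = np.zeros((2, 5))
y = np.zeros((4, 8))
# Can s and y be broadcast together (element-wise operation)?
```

No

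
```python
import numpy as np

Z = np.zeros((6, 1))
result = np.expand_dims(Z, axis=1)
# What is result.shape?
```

(6, 1, 1)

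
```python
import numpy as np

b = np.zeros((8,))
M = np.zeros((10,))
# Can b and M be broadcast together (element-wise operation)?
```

No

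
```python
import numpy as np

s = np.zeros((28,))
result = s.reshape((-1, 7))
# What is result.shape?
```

(4, 7)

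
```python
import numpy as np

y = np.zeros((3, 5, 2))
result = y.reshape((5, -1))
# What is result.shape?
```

(5, 6)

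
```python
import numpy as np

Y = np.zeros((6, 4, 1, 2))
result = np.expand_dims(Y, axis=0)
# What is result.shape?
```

(1, 6, 4, 1, 2)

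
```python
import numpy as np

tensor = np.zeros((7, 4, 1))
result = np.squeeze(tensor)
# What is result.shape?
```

(7, 4)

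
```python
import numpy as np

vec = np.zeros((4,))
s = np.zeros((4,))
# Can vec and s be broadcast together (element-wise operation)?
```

Yes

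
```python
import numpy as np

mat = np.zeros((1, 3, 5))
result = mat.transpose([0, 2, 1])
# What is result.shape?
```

(1, 5, 3)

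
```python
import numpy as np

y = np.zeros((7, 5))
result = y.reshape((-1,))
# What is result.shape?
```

(35,)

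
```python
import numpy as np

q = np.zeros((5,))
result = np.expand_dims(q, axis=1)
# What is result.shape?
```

(5, 1)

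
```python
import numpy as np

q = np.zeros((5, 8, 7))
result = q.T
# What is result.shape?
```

(7, 8, 5)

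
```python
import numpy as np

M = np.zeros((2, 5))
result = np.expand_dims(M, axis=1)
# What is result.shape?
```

(2, 1, 5)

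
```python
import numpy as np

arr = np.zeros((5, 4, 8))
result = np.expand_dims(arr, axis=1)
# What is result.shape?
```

(5, 1, 4, 8)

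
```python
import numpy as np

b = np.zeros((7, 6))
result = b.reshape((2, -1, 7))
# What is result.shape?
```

(2, 3, 7)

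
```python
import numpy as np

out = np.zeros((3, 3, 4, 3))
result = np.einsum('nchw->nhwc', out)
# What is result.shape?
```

(3, 4, 3, 3)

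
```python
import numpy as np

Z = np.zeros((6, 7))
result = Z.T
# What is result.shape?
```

(7, 6)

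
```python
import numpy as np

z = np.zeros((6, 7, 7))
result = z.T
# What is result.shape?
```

(7, 7, 6)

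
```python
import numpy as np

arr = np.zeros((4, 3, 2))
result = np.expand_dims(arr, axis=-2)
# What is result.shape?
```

(4, 3, 1, 2)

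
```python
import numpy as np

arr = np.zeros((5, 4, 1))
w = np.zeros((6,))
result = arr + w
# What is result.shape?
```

(5, 4, 6)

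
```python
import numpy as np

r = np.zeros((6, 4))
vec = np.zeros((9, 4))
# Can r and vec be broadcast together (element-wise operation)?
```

No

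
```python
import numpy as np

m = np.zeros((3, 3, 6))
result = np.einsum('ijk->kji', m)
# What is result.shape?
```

(6, 3, 3)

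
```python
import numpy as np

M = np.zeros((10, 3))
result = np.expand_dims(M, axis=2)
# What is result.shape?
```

(10, 3, 1)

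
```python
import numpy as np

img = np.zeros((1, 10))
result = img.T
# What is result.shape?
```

(10, 1)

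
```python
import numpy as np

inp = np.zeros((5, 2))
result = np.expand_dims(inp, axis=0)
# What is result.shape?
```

(1, 5, 2)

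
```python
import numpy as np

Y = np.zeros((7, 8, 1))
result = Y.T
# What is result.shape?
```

(1, 8, 7)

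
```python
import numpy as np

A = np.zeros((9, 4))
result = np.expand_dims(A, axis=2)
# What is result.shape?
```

(9, 4, 1)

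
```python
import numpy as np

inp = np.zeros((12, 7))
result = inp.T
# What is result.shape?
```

(7, 12)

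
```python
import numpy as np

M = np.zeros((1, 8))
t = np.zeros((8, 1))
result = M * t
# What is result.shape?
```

(8, 8)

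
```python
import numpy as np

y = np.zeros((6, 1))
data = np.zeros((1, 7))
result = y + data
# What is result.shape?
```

(6, 7)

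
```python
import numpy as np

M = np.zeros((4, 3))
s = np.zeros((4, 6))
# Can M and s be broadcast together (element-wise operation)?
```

No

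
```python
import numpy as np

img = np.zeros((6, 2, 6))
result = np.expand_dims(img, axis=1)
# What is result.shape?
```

(6, 1, 2, 6)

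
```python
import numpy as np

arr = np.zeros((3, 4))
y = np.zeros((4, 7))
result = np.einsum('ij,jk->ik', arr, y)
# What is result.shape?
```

(3, 7)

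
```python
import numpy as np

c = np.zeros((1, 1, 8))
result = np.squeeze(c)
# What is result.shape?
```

(8,)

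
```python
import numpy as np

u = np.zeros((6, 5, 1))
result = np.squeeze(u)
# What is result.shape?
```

(6, 5)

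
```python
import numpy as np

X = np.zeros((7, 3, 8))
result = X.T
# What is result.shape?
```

(8, 3, 7)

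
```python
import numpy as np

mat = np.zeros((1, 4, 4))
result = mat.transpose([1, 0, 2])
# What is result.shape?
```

(4, 1, 4)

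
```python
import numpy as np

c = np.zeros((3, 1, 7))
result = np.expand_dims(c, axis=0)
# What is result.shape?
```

(1, 3, 1, 7)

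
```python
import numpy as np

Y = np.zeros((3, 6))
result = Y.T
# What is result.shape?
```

(6, 3)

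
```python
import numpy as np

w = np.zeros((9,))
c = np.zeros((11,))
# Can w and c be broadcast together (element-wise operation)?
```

No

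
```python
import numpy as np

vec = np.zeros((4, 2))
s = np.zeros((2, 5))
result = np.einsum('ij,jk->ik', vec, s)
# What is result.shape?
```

(4, 5)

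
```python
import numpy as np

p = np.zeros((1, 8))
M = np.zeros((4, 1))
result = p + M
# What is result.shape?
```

(4, 8)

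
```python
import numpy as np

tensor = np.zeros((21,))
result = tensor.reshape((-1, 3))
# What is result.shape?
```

(7, 3)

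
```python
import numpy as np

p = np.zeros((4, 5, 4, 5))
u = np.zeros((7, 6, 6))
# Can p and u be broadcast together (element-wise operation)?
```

No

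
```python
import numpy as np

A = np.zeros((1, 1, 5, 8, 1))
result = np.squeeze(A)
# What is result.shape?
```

(5, 8)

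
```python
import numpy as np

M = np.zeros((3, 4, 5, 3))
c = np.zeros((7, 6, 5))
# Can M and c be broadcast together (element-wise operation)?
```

No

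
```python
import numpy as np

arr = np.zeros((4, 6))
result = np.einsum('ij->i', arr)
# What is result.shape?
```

(4,)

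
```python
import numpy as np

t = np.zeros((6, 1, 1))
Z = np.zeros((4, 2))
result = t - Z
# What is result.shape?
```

(6, 4, 2)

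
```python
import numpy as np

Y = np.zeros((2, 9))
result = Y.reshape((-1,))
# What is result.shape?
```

(18,)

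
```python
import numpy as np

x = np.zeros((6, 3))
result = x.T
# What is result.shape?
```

(3, 6)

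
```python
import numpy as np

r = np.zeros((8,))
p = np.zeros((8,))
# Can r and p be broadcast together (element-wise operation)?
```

Yes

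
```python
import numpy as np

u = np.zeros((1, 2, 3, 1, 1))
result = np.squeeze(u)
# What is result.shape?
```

(2, 3)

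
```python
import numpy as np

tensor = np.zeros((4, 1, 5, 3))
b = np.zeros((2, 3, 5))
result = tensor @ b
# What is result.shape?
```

(4, 2, 5, 5)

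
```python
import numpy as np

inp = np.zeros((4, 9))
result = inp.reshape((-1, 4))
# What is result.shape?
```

(9, 4)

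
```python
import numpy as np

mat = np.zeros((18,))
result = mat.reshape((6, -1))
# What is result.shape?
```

(6, 3)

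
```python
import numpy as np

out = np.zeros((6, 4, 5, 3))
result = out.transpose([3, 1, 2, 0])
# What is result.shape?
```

(3, 4, 5, 6)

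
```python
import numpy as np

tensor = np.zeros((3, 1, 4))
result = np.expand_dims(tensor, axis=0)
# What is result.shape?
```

(1, 3, 1, 4)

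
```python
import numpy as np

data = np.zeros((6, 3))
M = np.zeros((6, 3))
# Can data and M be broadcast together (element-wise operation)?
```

Yes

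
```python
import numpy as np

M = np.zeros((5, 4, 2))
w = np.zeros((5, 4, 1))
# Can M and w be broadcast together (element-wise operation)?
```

Yes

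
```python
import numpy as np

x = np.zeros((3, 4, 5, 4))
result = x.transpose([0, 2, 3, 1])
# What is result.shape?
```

(3, 5, 4, 4)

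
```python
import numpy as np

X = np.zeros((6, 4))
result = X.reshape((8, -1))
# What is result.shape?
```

(8, 3)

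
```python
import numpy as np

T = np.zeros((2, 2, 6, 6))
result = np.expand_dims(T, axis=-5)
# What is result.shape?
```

(1, 2, 2, 6, 6)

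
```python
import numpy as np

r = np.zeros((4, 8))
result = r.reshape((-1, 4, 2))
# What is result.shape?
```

(4, 4, 2)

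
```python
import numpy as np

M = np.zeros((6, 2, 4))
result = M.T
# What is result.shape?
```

(4, 2, 6)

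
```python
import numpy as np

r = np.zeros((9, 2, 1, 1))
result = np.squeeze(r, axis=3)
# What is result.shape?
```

(9, 2, 1)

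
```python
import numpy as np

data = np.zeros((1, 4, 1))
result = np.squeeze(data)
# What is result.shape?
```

(4,)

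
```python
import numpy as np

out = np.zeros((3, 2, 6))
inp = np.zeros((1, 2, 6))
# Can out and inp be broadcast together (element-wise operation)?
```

Yes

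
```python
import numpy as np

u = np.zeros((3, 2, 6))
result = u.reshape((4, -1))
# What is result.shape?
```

(4, 9)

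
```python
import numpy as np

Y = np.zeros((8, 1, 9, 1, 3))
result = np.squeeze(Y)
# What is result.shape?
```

(8, 9, 3)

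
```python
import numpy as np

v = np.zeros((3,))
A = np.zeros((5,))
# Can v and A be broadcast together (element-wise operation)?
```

No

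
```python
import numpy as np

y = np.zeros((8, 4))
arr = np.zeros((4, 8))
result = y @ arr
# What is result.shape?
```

(8, 8)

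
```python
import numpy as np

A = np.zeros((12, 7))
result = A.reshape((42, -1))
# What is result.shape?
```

(42, 2)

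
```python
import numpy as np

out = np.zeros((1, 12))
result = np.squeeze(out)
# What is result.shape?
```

(12,)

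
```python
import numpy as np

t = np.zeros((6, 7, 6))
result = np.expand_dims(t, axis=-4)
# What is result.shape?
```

(1, 6, 7, 6)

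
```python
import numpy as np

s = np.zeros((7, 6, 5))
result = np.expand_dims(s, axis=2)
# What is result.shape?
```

(7, 6, 1, 5)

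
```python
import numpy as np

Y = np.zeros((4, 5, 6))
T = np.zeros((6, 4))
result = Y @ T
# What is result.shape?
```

(4, 5, 4)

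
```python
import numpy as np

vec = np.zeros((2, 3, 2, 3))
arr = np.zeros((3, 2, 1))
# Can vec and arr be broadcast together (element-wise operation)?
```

Yes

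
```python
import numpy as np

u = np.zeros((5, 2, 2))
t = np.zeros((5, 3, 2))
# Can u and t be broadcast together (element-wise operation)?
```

No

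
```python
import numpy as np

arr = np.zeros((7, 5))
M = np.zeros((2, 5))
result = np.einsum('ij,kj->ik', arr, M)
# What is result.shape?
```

(7, 2)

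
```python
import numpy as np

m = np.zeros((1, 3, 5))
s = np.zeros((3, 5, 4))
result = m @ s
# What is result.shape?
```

(3, 3, 4)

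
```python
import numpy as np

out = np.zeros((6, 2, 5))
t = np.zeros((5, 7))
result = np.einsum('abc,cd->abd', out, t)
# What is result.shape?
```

(6, 2, 7)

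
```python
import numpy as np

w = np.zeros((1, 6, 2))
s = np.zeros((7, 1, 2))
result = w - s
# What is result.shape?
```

(7, 6, 2)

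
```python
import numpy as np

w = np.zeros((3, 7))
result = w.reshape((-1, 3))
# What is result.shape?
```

(7, 3)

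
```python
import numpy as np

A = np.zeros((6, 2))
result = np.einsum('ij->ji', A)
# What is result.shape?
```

(2, 6)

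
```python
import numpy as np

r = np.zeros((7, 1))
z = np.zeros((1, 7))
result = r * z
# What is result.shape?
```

(7, 7)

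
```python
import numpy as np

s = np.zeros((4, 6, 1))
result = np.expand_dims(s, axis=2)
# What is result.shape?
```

(4, 6, 1, 1)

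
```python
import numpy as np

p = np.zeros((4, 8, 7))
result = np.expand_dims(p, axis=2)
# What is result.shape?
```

(4, 8, 1, 7)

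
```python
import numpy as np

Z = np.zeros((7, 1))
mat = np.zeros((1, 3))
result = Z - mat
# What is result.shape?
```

(7, 3)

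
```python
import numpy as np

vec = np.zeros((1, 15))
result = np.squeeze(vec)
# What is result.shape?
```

(15,)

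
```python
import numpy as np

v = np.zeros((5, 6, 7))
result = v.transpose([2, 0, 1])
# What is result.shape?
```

(7, 5, 6)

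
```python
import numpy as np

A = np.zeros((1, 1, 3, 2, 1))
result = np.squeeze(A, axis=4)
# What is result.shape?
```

(1, 1, 3, 2)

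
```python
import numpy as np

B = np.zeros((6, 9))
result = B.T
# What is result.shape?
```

(9, 6)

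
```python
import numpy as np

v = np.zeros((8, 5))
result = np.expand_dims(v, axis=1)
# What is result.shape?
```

(8, 1, 5)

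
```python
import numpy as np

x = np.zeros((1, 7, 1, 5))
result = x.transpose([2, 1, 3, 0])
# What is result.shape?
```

(1, 7, 5, 1)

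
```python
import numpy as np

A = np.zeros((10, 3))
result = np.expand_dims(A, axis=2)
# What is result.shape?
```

(10, 3, 1)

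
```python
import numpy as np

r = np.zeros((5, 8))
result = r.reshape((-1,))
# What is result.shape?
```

(40,)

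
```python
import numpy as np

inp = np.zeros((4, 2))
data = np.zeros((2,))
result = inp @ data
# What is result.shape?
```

(4,)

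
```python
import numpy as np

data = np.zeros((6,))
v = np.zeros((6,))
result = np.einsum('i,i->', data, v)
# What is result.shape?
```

()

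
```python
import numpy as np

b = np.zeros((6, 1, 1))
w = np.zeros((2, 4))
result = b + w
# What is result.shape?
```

(6, 2, 4)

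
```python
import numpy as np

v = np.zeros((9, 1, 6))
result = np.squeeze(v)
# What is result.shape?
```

(9, 6)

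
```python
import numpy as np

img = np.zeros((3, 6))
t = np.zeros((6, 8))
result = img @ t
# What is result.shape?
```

(3, 8)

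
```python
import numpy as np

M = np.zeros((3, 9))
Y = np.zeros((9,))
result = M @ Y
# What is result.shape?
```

(3,)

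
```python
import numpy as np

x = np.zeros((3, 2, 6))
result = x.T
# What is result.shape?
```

(6, 2, 3)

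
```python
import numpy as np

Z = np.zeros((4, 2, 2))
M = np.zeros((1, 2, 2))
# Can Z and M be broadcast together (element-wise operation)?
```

Yes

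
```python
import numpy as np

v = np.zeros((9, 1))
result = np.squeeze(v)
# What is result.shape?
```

(9,)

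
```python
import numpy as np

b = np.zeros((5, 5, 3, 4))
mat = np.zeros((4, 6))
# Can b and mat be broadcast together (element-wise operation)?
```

No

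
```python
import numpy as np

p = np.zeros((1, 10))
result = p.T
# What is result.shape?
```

(10, 1)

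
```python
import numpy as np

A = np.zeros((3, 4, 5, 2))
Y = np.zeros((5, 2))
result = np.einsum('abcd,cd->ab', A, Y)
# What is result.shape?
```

(3, 4)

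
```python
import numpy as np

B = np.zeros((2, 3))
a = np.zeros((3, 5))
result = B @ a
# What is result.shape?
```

(2, 5)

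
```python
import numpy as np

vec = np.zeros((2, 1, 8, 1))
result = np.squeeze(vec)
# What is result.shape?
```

(2, 8)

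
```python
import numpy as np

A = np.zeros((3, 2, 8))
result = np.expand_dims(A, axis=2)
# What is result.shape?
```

(3, 2, 1, 8)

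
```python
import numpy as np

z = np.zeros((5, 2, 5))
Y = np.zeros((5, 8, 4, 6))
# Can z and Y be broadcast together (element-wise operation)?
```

No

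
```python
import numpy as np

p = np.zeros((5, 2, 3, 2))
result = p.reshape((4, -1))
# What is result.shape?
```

(4, 15)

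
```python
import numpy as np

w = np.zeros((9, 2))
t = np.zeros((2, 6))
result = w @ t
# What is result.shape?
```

(9, 6)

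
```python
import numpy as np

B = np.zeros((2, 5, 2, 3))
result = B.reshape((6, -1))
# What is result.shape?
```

(6, 10)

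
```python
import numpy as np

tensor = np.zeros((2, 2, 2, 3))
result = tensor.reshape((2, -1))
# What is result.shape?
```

(2, 12)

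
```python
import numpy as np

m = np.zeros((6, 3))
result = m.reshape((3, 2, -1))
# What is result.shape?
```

(3, 2, 3)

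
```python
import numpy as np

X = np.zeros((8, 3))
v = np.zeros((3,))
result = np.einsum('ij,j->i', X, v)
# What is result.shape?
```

(8,)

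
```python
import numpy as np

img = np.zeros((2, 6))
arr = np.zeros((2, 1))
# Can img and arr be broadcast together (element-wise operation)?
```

Yes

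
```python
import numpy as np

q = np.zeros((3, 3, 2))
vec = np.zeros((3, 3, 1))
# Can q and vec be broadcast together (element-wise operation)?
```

Yes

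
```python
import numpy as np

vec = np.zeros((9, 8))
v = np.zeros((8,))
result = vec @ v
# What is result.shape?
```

(9,)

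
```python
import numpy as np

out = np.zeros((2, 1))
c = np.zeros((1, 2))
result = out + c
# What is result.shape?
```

(2, 2)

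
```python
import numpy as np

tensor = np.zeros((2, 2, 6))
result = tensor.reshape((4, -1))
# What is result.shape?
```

(4, 6)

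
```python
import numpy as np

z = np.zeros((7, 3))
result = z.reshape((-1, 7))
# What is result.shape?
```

(3, 7)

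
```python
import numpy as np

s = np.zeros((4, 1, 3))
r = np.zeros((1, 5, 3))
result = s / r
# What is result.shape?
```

(4, 5, 3)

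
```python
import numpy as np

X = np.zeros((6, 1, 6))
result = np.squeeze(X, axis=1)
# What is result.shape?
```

(6, 6)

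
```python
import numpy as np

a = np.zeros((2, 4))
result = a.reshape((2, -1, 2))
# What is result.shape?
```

(2, 2, 2)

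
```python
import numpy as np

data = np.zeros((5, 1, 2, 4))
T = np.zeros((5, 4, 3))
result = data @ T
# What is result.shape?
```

(5, 5, 2, 3)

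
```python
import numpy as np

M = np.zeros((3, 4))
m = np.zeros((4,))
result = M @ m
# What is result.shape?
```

(3,)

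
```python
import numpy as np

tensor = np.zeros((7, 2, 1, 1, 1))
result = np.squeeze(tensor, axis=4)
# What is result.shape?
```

(7, 2, 1, 1)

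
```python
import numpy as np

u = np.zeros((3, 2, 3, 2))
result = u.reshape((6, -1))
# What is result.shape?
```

(6, 6)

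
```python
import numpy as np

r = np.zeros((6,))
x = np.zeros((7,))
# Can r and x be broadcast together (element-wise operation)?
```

No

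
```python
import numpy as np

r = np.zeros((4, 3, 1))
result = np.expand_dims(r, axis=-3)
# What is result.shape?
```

(4, 1, 3, 1)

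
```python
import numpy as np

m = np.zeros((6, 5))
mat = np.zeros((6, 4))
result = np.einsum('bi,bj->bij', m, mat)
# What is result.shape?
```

(6, 5, 4)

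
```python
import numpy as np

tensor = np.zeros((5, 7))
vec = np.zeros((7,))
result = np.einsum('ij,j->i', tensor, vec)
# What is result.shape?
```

(5,)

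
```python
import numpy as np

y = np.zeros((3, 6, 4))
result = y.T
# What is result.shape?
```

(4, 6, 3)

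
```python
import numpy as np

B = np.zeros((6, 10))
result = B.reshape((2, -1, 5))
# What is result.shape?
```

(2, 6, 5)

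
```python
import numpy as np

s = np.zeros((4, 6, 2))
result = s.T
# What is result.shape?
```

(2, 6, 4)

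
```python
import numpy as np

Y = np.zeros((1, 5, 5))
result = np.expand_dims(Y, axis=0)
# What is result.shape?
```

(1, 1, 5, 5)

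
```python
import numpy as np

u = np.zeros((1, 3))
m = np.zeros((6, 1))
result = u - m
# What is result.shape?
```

(6, 3)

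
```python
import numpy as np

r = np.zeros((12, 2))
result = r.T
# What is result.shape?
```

(2, 12)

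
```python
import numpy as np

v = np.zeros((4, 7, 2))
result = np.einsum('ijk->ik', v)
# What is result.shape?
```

(4, 2)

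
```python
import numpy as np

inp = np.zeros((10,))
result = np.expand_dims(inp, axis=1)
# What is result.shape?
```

(10, 1)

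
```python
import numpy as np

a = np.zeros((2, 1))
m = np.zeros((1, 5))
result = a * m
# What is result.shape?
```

(2, 5)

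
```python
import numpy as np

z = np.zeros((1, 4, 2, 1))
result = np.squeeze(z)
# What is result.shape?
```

(4, 2)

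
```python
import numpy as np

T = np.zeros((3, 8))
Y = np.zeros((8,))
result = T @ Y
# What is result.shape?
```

(3,)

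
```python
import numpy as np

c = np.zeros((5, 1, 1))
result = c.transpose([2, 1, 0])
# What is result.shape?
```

(1, 1, 5)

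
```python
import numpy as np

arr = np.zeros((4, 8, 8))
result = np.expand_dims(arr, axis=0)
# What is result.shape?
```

(1, 4, 8, 8)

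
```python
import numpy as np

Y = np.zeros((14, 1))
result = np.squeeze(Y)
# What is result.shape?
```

(14,)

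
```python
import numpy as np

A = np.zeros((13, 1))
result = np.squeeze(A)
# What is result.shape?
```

(13,)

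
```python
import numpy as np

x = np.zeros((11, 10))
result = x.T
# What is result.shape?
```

(10, 11)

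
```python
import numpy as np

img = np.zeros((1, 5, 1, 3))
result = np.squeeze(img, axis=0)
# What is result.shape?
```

(5, 1, 3)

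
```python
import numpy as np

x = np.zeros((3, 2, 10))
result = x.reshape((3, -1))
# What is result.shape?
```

(3, 20)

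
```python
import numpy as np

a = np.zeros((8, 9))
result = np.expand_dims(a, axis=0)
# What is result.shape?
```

(1, 8, 9)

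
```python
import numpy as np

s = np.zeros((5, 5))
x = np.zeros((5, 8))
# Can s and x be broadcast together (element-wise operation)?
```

No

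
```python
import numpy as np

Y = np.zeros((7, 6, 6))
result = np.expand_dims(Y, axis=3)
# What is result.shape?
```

(7, 6, 6, 1)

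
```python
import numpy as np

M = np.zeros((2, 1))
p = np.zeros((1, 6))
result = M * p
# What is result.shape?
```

(2, 6)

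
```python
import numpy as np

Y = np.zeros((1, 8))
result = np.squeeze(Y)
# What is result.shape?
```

(8,)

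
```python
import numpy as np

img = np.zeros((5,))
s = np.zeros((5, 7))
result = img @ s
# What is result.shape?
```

(7,)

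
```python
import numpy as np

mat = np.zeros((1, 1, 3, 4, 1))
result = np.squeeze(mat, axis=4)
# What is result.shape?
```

(1, 1, 3, 4)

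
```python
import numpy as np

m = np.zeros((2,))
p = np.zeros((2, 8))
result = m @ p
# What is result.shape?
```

(8,)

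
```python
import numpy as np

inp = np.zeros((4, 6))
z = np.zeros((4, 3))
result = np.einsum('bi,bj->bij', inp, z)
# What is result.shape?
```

(4, 6, 3)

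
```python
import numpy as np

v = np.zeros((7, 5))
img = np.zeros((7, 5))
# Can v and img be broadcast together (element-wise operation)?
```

Yes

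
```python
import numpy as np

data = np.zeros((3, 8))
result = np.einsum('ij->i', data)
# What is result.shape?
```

(3,)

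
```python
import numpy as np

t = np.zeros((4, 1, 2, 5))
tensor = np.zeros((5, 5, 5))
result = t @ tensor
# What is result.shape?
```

(4, 5, 2, 5)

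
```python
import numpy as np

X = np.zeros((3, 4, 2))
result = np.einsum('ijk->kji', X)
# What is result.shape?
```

(2, 4, 3)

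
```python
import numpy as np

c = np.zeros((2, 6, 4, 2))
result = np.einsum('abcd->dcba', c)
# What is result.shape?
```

(2, 4, 6, 2)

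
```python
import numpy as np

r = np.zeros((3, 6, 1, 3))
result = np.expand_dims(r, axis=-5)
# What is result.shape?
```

(1, 3, 6, 1, 3)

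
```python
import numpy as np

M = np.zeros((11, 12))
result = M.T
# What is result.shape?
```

(12, 11)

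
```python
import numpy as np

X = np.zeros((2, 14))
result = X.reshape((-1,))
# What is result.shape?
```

(28,)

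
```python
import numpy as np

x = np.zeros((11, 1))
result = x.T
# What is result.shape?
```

(1, 11)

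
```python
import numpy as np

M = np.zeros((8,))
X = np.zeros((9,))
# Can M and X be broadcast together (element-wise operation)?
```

No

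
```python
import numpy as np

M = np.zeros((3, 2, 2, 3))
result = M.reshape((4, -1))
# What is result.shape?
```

(4, 9)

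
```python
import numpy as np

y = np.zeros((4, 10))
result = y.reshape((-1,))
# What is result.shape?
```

(40,)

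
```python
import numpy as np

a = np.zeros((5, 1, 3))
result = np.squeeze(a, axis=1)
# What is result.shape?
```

(5, 3)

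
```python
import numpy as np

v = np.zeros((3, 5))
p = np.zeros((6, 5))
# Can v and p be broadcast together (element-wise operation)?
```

No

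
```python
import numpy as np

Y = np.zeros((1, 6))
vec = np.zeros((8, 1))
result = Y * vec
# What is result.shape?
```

(8, 6)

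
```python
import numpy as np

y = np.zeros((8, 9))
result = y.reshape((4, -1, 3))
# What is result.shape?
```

(4, 6, 3)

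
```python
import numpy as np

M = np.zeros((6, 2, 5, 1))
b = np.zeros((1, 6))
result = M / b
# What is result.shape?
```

(6, 2, 5, 6)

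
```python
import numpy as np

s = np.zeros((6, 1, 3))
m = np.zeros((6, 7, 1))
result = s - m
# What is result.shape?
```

(6, 7, 3)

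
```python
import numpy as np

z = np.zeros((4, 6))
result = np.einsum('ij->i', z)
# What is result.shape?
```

(4,)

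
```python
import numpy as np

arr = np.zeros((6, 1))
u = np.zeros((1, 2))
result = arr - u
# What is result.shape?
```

(6, 2)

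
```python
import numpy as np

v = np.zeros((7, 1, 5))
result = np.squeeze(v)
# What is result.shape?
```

(7, 5)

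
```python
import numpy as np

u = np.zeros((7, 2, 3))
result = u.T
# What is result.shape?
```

(3, 2, 7)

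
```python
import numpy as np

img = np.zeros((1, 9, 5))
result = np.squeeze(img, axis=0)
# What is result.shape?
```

(9, 5)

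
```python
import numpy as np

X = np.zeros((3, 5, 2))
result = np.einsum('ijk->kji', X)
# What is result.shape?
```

(2, 5, 3)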